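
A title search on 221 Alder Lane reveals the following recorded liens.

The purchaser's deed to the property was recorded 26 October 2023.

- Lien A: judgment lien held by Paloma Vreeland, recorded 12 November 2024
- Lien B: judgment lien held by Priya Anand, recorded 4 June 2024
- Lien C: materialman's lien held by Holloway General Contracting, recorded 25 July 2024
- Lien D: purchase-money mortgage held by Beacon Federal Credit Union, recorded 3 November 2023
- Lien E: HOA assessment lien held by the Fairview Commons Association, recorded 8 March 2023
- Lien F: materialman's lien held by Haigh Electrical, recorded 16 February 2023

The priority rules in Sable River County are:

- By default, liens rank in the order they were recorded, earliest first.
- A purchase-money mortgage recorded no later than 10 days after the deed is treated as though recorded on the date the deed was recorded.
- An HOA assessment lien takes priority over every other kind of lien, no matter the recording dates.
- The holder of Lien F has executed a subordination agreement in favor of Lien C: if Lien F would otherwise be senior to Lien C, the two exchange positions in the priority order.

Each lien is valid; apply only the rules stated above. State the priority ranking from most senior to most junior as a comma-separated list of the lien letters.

E, C, D, B, F, A

First, effective dates: D relates back to the deed date 26 October 2023.
E is an HOA assessment lien, so it outranks all other liens regardless of date.
Among the remaining liens, by effective date: F (16 February 2023), D (26 October 2023), B (4 June 2024), C (25 July 2024), A (12 November 2024).
Because F would otherwise rank above C, the subordination swaps them.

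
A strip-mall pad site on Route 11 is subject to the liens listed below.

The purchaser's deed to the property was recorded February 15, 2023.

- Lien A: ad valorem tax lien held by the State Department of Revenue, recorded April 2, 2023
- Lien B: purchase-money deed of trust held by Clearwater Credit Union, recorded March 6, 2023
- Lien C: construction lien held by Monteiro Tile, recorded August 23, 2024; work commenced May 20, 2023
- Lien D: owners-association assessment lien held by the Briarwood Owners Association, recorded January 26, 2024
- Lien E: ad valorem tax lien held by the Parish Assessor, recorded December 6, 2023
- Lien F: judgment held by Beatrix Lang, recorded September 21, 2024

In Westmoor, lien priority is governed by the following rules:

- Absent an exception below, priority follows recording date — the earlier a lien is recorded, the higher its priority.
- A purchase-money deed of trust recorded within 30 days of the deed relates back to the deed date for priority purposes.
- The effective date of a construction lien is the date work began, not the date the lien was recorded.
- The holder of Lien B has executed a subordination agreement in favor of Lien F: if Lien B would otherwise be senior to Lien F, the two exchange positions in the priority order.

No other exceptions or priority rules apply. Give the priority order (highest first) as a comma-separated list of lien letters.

Adjusting effective dates: B relates back to the deed date February 15, 2023; C is treated as recorded May 20, 2023, the work-commencement date.
By effective date, earliest first: B (February 15, 2023), A (April 2, 2023), C (May 20, 2023), E (December 6, 2023), D (January 26, 2024), F (September 21, 2024).
The subordination applies — B was senior to F — so B and F swap.

F, A, C, E, D, B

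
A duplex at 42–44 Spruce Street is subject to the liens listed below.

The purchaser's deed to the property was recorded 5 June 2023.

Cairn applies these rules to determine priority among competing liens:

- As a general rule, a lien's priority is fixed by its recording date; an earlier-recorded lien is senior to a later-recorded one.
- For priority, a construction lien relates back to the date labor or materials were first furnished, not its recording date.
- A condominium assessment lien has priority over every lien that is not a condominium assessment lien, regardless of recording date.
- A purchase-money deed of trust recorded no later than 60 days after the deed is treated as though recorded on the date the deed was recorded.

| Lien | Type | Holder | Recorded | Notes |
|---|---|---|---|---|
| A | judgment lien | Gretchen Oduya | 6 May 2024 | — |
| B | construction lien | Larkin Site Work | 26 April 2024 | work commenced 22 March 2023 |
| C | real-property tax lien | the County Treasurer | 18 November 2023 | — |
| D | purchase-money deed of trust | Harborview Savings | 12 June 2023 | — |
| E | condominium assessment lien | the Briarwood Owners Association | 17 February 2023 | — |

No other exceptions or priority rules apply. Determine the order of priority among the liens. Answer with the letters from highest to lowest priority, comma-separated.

Adjusting effective dates: B is treated as recorded 22 March 2023, the work-commencement date; D was recorded within the 60-day window, so its effective date is the deed date 5 June 2023.
E is a condominium assessment lien and takes priority over every other lien.
Remaining liens by effective date: B (22 March 2023), D (5 June 2023), C (18 November 2023), A (6 May 2024).

E, B, D, C, A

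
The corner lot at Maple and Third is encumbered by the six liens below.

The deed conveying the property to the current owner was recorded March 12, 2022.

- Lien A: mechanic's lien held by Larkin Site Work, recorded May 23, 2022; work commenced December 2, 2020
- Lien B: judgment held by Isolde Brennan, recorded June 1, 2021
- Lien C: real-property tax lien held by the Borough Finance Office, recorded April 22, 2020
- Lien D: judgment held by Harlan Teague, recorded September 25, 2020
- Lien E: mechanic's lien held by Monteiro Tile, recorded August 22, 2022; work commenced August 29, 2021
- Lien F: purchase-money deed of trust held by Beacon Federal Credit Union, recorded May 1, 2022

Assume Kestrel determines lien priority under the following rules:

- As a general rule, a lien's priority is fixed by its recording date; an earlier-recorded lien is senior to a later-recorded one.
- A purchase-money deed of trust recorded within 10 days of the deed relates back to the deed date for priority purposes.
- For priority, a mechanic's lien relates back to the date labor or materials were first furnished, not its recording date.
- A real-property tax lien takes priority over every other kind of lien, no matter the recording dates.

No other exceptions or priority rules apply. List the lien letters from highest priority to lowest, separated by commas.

C, D, A, B, E, F

Effective dates: A's effective date is December 2, 2020, when work began; E relates back to August 29, 2021 (work commenced); F was recorded 50 days after the deed — beyond 10 days — so no relation-back applies.
C is a real-property tax lien, so it outranks all other liens regardless of date.
Among the remaining liens, by effective date: D (September 25, 2020), A (December 2, 2020), B (June 1, 2021), E (August 29, 2021), F (May 1, 2022).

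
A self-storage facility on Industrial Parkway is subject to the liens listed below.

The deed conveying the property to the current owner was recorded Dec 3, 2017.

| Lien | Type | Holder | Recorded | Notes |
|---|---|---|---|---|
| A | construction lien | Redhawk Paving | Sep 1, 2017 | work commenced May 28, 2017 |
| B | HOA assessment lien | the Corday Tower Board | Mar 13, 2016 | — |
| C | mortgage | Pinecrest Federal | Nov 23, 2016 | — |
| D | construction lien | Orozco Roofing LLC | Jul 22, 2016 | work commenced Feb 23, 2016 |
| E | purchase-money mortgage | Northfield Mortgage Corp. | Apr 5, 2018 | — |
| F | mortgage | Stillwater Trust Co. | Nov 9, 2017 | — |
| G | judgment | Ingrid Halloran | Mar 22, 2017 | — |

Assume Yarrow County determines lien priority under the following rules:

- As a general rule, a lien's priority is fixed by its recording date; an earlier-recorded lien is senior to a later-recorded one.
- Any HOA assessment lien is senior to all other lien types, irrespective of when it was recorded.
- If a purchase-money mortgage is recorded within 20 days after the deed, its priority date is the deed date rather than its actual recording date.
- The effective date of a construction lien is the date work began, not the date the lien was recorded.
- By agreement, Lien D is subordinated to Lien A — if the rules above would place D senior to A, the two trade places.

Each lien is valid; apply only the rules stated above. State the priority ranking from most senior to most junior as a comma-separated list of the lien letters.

Adjusting effective dates: A's effective date is May 28, 2017, when work began; D's effective date is Feb 23, 2016, when work began; E was recorded 123 days after the deed, outside the 20-day window, so it keeps its recording date.
As an HOA assessment lien, B is senior to every other lien.
Among the remaining liens, by effective date: D (Feb 23, 2016), C (Nov 23, 2016), G (Mar 22, 2017), A (May 28, 2017), F (Nov 9, 2017), E (Apr 5, 2018).
The subordination applies — D was senior to A — so D and A swap.

B, A, C, G, D, F, E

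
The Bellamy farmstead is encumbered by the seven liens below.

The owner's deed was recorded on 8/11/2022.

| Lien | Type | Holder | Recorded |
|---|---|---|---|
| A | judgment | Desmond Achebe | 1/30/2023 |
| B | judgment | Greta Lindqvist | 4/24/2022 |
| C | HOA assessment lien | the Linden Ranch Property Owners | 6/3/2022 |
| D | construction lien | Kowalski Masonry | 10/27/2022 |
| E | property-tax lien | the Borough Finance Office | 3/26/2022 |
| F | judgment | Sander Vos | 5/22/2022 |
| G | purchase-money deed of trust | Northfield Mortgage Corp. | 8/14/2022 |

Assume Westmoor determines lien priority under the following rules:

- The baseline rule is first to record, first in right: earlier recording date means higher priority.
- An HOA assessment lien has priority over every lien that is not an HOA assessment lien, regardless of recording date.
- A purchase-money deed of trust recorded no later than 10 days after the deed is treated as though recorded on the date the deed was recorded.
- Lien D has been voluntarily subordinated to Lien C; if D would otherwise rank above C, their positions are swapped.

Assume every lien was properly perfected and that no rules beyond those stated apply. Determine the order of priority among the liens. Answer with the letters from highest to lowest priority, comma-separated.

C, E, B, F, G, D, A

Effective dates: G relates back to the deed date 8/11/2022.
As an HOA assessment lien, C is senior to every other lien.
Remaining liens by effective date: E (3/26/2022), B (4/24/2022), F (5/22/2022), G (8/11/2022), D (10/27/2022), A (1/30/2023).
D already ranks below C; the subordination has no effect.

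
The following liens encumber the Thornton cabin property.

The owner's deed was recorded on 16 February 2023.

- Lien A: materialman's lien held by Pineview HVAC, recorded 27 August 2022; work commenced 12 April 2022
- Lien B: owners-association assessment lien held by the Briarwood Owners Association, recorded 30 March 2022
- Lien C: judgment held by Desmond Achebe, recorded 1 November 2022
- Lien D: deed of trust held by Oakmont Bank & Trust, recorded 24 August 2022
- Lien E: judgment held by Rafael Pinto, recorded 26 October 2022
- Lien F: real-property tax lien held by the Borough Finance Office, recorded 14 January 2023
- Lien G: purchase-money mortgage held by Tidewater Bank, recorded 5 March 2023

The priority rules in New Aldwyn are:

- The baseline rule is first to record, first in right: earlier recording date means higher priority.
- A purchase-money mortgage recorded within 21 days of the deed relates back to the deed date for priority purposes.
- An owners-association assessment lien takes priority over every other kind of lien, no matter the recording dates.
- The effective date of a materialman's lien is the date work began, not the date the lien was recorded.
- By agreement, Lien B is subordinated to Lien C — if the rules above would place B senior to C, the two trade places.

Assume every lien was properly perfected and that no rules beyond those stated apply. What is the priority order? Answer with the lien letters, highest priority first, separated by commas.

C, A, D, E, B, F, G

Effective dates: A is treated as recorded 12 April 2022, the work-commencement date; G relates back to the deed date 16 February 2023.
B is an owners-association assessment lien, so it outranks all other liens regardless of date.
Remaining liens by effective date: A (12 April 2022), D (24 August 2022), E (26 October 2022), C (1 November 2022), F (14 January 2023), G (16 February 2023).
B would otherwise be senior to C, so under the subordination agreement B and C exchange positions.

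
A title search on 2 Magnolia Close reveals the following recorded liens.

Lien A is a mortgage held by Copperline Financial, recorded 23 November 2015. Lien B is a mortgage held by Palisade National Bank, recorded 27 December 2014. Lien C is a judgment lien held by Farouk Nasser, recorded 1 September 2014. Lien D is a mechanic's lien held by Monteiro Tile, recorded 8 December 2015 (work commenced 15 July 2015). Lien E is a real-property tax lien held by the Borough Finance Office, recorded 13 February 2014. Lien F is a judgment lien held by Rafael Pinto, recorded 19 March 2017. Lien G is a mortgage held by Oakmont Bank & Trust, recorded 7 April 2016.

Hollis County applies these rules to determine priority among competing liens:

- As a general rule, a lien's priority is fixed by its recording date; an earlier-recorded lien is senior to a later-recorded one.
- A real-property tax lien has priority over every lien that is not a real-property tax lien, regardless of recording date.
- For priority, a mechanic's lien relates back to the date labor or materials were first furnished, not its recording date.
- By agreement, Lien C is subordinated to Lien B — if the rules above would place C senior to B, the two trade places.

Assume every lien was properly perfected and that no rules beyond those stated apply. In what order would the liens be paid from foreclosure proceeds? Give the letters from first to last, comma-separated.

Effective dates: D is treated as recorded 15 July 2015, the work-commencement date.
E, as a real-property tax lien, has superpriority and ranks first.
Ordering the rest by effective date: C (1 September 2014), B (27 December 2014), D (15 July 2015), A (23 November 2015), G (7 April 2016), F (19 March 2017).
Because C would otherwise rank above B, the subordination swaps them.

E, B, C, D, A, G, F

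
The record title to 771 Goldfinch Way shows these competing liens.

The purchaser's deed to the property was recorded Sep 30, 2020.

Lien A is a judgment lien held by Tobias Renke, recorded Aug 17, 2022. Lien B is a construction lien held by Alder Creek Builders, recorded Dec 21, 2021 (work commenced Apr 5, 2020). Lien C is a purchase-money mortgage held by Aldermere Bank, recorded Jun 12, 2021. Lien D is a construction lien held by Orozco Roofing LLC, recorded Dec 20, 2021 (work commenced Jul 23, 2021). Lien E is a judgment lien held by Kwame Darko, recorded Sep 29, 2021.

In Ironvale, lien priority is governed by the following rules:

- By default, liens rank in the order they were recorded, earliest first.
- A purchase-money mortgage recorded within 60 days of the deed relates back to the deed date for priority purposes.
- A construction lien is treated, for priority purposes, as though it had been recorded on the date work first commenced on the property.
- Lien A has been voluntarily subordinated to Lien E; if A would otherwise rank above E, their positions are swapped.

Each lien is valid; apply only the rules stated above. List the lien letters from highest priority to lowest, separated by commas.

B, C, D, E, A

Effective dates: B relates back to Apr 5, 2020 (work commenced); C missed the 60-day window (255 days after the deed), so its recording date stands; D is treated as recorded Jul 23, 2021, the work-commencement date.
Ordering by effective date: B (Apr 5, 2020), C (Jun 12, 2021), D (Jul 23, 2021), E (Sep 29, 2021), A (Aug 17, 2022).
A is already junior to E, so the subordination agreement changes nothing.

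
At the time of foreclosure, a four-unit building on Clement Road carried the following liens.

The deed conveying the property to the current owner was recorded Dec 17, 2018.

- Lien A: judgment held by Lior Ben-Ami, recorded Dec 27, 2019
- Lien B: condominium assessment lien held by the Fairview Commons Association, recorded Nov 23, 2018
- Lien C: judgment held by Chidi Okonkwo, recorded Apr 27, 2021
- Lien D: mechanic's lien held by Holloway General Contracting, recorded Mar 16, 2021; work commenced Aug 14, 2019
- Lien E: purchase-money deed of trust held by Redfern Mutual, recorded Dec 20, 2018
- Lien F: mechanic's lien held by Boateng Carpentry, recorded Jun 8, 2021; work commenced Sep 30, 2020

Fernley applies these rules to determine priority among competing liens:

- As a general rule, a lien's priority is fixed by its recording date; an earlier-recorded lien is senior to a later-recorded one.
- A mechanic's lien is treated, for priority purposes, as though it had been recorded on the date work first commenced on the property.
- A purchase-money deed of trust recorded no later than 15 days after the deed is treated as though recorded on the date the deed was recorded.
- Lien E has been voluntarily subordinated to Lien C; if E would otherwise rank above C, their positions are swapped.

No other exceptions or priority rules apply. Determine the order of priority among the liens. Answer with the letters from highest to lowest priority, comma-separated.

Adjusting effective dates: D's effective date is Aug 14, 2019, when work began; E's effective date is the deed date, Dec 17, 2018; F is treated as recorded Sep 30, 2020, the work-commencement date.
Ordering by effective date: B (Nov 23, 2018), E (Dec 17, 2018), D (Aug 14, 2019), A (Dec 27, 2019), F (Sep 30, 2020), C (Apr 27, 2021).
E is senior to C before the subordination, so the two trade places.

B, C, D, A, F, E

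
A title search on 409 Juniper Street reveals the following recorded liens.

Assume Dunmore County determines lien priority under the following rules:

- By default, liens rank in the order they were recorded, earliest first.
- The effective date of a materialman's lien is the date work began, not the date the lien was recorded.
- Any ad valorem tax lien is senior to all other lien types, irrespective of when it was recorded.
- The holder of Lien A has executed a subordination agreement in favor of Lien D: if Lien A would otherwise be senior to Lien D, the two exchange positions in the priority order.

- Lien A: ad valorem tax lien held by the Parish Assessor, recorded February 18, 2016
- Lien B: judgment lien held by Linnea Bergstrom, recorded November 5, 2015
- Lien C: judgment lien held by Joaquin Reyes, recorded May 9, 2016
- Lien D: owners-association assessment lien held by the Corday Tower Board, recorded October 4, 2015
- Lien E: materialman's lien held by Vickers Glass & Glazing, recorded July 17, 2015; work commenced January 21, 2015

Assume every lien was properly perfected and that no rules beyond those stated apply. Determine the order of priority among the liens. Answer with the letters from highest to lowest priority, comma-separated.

D, E, A, B, C

Effective dates after the stated exceptions: E relates back to January 21, 2015 (work commenced).
A, as an ad valorem tax lien, has superpriority and ranks first.
Ordering the rest by effective date: E (January 21, 2015), D (October 4, 2015), B (November 5, 2015), C (May 9, 2016).
Because A would otherwise rank above D, the subordination swaps them.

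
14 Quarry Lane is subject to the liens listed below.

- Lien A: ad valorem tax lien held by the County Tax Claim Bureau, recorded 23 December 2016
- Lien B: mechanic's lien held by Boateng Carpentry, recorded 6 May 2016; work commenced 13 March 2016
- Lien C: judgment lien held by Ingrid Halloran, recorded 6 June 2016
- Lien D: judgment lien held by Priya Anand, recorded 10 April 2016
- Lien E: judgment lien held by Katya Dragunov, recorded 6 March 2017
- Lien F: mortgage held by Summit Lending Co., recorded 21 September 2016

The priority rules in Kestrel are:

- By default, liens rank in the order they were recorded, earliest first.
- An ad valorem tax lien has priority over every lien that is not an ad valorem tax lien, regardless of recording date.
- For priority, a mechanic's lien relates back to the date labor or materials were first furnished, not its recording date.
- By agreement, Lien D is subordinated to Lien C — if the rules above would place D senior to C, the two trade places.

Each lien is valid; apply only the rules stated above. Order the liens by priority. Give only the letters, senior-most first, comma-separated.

A, B, C, D, F, E

First, effective dates: B relates back to 13 March 2016 (work commenced).
A, as an ad valorem tax lien, has superpriority and ranks first.
Remaining liens by effective date: B (13 March 2016), D (10 April 2016), C (6 June 2016), F (21 September 2016), E (6 March 2017).
D would otherwise be senior to C, so under the subordination agreement D and C exchange positions.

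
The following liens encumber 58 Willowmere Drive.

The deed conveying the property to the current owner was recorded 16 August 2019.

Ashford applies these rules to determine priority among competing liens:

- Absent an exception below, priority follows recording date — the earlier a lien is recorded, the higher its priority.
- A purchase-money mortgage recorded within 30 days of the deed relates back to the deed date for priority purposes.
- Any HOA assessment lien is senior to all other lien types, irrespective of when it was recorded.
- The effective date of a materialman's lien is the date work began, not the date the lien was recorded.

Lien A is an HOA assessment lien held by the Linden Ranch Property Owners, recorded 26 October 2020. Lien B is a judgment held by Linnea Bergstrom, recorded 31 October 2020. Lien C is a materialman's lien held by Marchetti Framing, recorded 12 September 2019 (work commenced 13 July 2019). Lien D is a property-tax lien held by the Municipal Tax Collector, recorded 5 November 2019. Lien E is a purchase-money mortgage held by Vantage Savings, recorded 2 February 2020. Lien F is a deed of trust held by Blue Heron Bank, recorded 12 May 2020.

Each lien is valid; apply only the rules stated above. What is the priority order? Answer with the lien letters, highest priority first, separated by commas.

Effective dates: C's effective date is 13 July 2019, when work began; E was recorded 170 days after the deed, outside the 30-day window, so it keeps its recording date.
A is an HOA assessment lien, so it outranks all other liens regardless of date.
Ordering the rest by effective date: C (13 July 2019), D (5 November 2019), E (2 February 2020), F (12 May 2020), B (31 October 2020).

A, C, D, E, F, B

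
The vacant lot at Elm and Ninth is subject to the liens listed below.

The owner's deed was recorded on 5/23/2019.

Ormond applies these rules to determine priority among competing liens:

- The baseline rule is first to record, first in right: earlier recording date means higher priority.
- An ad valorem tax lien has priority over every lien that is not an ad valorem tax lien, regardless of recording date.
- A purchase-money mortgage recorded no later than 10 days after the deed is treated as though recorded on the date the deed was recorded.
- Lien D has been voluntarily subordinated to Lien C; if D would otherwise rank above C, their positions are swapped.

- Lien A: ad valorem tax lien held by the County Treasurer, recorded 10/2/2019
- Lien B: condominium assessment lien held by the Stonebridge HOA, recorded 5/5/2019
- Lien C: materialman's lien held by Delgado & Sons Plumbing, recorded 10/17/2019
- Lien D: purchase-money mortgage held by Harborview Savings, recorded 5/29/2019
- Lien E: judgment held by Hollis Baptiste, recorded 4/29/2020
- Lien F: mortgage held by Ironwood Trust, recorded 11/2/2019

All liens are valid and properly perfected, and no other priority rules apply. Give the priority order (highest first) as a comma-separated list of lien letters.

A, B, C, D, F, E

First, effective dates: D's effective date is the deed date, 5/23/2019.
A is an ad valorem tax lien and takes priority over every other lien.
Ordering the rest by effective date: B (5/5/2019), D (5/23/2019), C (10/17/2019), F (11/2/2019), E (4/29/2020).
D would otherwise be senior to C, so under the subordination agreement D and C exchange positions.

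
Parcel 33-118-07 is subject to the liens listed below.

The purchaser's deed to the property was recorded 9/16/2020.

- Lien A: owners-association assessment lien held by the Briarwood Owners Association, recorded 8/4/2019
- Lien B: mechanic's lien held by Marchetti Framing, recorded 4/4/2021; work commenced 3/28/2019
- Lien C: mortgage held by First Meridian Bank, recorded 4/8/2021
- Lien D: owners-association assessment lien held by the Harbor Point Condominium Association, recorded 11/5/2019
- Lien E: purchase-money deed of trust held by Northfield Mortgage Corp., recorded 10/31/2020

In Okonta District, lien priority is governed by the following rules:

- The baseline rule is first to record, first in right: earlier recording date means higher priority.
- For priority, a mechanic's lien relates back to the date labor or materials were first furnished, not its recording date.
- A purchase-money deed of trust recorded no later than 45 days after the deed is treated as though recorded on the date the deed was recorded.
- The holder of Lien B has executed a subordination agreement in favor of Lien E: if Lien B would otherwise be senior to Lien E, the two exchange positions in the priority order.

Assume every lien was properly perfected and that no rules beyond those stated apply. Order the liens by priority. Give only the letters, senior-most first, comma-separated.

E, A, D, B, C

Adjusting effective dates: B relates back to 3/28/2019 (work commenced); E was recorded within the 45-day window, so its effective date is the deed date 9/16/2020.
Ordering by effective date: B (3/28/2019), A (8/4/2019), D (11/5/2019), E (9/16/2020), C (4/8/2021).
B would otherwise be senior to E, so under the subordination agreement B and E exchange positions.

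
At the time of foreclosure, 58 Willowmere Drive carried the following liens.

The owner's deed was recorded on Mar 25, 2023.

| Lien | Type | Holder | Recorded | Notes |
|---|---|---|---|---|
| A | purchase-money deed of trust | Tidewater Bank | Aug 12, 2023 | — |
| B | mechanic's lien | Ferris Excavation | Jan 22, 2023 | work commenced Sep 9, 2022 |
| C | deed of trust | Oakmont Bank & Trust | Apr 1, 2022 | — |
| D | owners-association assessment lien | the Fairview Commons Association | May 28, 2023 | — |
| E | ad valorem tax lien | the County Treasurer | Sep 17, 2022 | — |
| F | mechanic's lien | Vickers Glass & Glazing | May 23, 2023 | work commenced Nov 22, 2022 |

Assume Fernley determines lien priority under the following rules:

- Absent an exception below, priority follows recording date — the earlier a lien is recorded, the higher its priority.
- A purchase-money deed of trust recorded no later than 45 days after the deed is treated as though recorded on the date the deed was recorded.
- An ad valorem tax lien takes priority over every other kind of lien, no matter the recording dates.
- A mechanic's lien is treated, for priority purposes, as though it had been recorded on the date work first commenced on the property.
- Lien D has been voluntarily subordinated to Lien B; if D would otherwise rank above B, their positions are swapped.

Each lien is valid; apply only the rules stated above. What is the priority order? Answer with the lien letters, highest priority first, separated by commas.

E, C, B, F, D, A

Effective dates: A was recorded 140 days after the deed, outside the 45-day window, so it keeps its recording date; B relates back to Sep 9, 2022 (work commenced); F is treated as recorded Nov 22, 2022, the work-commencement date.
E, as an ad valorem tax lien, has superpriority and ranks first.
Ordering the rest by effective date: C (Apr 1, 2022), B (Sep 9, 2022), F (Nov 22, 2022), D (May 28, 2023), A (Aug 12, 2023).
D is already junior to B, so the subordination agreement changes nothing.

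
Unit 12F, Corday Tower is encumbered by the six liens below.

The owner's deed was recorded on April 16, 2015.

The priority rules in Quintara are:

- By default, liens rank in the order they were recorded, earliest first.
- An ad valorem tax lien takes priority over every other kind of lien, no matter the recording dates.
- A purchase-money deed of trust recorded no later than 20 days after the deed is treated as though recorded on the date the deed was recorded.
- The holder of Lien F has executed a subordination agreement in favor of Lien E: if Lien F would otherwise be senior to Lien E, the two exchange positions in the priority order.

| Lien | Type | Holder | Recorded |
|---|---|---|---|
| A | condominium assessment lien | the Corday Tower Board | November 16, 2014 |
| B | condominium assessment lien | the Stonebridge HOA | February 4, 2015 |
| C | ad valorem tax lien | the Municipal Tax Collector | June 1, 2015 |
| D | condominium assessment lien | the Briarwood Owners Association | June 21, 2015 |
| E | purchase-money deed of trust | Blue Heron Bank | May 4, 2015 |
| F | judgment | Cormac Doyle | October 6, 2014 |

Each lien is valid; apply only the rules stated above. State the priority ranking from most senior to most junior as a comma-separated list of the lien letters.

C, E, A, B, F, D

Effective dates after the stated exceptions: E relates back to the deed date April 16, 2015.
C is an ad valorem tax lien and takes priority over every other lien.
Among the remaining liens, by effective date: F (October 6, 2014), A (November 16, 2014), B (February 4, 2015), E (April 16, 2015), D (June 21, 2015).
The subordination applies — F was senior to E — so F and E swap.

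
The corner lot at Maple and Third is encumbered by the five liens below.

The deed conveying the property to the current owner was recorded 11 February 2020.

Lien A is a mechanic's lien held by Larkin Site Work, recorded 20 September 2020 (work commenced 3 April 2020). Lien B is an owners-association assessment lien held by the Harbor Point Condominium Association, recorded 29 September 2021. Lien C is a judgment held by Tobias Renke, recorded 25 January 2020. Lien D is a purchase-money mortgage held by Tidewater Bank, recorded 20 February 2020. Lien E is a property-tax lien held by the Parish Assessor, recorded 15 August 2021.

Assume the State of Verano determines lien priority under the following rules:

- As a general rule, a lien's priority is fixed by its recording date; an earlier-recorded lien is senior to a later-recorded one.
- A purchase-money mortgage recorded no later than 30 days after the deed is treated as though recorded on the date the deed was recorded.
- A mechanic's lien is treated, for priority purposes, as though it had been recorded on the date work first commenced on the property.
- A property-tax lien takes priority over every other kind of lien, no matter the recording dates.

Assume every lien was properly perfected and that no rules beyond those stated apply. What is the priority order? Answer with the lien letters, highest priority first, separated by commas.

Effective dates: A relates back to 3 April 2020 (work commenced); D's effective date is the deed date, 11 February 2020.
E is a property-tax lien and takes priority over every other lien.
Remaining liens by effective date: C (25 January 2020), D (11 February 2020), A (3 April 2020), B (29 September 2021).

E, C, D, A, B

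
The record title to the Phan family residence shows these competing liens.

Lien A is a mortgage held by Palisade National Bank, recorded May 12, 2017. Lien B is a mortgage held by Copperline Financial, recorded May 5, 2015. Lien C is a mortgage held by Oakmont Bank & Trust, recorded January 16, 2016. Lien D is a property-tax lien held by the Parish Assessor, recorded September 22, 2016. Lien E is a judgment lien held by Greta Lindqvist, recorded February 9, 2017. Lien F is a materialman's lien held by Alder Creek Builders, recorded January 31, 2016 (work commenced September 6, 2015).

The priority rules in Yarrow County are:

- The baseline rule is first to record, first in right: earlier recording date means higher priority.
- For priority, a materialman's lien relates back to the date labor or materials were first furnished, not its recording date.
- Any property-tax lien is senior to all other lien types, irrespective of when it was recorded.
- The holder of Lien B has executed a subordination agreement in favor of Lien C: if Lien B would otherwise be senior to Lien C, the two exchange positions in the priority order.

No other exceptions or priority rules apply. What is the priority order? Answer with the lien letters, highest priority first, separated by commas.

Effective dates: F is treated as recorded September 6, 2015, the work-commencement date.
D, as a property-tax lien, has superpriority and ranks first.
Ordering the rest by effective date: B (May 5, 2015), F (September 6, 2015), C (January 16, 2016), E (February 9, 2017), A (May 12, 2017).
B is senior to C before the subordination, so the two trade places.

D, C, F, B, E, A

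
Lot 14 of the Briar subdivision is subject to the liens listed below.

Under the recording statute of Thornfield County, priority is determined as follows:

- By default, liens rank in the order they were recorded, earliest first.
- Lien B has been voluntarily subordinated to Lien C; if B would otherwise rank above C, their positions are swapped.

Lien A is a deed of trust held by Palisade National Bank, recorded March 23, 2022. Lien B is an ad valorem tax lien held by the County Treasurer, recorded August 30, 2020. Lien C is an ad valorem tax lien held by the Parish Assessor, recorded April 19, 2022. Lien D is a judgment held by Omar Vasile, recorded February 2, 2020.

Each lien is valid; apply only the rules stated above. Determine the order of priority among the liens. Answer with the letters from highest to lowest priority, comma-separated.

D, C, A, B

By effective date, earliest first: D (February 2, 2020), B (August 30, 2020), A (March 23, 2022), C (April 19, 2022).
B is senior to C before the subordination, so the two trade places.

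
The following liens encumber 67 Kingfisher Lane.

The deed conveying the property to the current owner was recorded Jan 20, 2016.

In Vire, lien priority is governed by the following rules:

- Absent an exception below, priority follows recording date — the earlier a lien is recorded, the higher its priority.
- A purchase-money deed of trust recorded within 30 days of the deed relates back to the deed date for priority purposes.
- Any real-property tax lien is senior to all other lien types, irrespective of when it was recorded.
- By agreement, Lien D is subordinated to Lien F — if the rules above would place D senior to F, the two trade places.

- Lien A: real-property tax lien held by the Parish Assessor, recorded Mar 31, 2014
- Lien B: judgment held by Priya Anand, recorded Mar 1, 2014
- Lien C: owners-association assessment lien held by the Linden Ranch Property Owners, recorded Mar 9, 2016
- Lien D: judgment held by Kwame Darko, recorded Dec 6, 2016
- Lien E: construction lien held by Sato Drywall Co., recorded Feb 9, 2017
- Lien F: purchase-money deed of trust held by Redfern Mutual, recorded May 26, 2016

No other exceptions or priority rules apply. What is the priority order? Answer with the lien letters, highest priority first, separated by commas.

A, B, C, F, D, E

Effective dates after the stated exceptions: F was recorded 127 days after the deed — beyond 30 days — so no relation-back applies.
A is a real-property tax lien, so it outranks all other liens regardless of date.
The other liens, earliest effective date first: B (Mar 1, 2014), C (Mar 9, 2016), F (May 26, 2016), D (Dec 6, 2016), E (Feb 9, 2017).
D is already junior to F, so the subordination agreement changes nothing.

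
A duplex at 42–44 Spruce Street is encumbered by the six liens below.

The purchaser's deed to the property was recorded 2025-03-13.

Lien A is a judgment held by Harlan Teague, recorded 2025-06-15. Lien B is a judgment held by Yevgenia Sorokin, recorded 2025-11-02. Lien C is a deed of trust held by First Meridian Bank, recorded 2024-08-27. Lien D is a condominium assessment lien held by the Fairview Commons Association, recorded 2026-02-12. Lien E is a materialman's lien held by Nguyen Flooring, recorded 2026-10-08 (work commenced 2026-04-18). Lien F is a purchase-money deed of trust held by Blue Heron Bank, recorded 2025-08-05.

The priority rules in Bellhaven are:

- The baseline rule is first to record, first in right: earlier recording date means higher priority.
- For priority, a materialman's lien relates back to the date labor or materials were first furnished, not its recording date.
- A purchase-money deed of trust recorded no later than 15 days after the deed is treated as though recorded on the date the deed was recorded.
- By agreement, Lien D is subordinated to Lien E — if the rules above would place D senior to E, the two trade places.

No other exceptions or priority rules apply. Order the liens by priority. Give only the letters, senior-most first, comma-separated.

C, A, F, B, E, D

Effective dates after the stated exceptions: E is treated as recorded 2026-04-18, the work-commencement date; F missed the 15-day window (145 days after the deed), so its recording date stands.
By effective date, earliest first: C (2024-08-27), A (2025-06-15), F (2025-08-05), B (2025-11-02), D (2026-02-12), E (2026-04-18).
Because D would otherwise rank above E, the subordination swaps them.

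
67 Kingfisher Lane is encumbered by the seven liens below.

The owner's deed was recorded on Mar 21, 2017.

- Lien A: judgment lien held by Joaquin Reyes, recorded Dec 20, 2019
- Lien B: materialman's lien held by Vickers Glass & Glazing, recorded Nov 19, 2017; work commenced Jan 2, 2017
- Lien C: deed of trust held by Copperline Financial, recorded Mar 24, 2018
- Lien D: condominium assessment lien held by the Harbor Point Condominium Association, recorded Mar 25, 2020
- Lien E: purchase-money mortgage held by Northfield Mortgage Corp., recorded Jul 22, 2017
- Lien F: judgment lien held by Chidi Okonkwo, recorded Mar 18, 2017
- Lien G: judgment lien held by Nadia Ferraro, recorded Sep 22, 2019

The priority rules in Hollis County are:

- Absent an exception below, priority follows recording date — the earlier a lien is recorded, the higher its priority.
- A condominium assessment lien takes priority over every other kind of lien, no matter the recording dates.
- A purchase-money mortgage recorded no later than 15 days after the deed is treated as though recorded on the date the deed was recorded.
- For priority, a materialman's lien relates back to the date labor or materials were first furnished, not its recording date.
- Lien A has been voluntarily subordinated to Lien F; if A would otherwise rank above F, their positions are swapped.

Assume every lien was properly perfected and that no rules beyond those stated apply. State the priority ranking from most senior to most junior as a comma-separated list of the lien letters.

D, B, F, E, C, G, A

Effective dates: B relates back to Jan 2, 2017 (work commenced); E missed the 15-day window (123 days after the deed), so its recording date stands.
D, as a condominium assessment lien, has superpriority and ranks first.
Ordering the rest by effective date: B (Jan 2, 2017), F (Mar 18, 2017), E (Jul 22, 2017), C (Mar 24, 2018), G (Sep 22, 2019), A (Dec 20, 2019).
Since A is not senior to F, the subordination leaves the order unchanged.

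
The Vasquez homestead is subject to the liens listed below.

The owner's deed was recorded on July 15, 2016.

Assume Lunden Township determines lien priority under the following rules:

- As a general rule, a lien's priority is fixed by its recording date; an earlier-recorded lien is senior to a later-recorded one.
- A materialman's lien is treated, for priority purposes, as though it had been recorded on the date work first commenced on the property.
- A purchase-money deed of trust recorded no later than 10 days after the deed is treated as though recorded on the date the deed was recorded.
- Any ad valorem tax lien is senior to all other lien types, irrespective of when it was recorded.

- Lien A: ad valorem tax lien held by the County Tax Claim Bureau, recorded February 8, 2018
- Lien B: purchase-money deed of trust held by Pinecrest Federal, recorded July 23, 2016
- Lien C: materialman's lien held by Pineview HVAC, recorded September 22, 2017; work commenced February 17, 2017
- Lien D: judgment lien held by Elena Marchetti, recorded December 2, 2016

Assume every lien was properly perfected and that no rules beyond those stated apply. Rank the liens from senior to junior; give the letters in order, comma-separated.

Effective dates: B's effective date is the deed date, July 15, 2016; C is treated as recorded February 17, 2017, the work-commencement date.
A, as an ad valorem tax lien, has superpriority and ranks first.
The other liens, earliest effective date first: B (July 15, 2016), D (December 2, 2016), C (February 17, 2017).

A, B, D, C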